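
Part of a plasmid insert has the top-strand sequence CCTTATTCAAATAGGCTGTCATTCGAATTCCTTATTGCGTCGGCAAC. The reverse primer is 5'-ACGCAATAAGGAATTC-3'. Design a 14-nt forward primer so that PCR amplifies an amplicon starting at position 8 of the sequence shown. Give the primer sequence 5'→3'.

5'-CAAATAGGCTGTCA-3'

The reverse primer's reverse complement GAATTCCTTATTGCGT matches the template at positions 25–40; the product starts at position 8.
The forward primer is identical to the top strand over positions 8–21: CAAATAGGCTGTCA.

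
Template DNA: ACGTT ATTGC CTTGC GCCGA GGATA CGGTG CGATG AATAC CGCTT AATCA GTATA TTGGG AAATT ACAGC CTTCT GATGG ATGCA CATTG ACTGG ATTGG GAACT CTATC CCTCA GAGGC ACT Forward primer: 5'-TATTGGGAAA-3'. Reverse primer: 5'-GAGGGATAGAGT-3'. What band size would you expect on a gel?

61 bp

The forward primer matches the template at positions 54–63.
The reverse primer's reverse complement is ACTCTATCCCTC, which matches the template at positions 103–114.
The product runs from position 54 to position 114, so its length is 114 − 54 + 1 = 61 bp.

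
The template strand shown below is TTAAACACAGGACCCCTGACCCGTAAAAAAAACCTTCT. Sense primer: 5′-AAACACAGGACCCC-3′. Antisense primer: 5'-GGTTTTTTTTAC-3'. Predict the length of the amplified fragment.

32 bp

The forward primer matches the template at positions 3–16.
Reverse complement of the reverse primer: GTAAAAAAAACC. This occurs on the top strand at positions 23–34.
Product length = (reverse-primer end) − (forward-primer start) + 1 = 34 − 3 + 1 = 32 bp.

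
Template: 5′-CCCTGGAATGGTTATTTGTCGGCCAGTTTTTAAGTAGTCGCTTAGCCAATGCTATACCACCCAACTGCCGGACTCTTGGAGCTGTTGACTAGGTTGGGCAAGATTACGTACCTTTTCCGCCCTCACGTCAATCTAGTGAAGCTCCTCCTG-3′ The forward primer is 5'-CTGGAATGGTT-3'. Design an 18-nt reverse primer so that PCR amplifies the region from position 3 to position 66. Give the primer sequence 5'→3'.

The product's 3' end on the top strand is position 66.
The reverse primer anneals to the top strand over positions 49–66, i.e. to ATGCTATACCACCCAACT.
Its sequence written 5'→3' is the reverse complement: AGTTGGGTGGTATAGCAT.

5'-AGTTGGGTGGTATAGCAT-3'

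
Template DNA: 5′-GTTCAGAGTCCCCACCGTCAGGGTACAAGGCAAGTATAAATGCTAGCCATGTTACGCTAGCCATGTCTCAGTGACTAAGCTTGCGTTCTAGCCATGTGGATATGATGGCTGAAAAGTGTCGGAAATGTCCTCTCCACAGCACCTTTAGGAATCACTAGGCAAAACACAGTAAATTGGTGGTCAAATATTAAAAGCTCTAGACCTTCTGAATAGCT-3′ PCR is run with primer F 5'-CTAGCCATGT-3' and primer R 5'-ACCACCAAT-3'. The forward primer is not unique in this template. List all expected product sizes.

139 bp, 125 bp, 94 bp

The forward primer CTAGCCATGT matches the top strand at positions 43–52, 57–66, 88–97.
The reverse primer's reverse complement is ATTGGTGGT, matching at positions 173–181.
Each forward site pairs with the reverse site to give a product ending at position 181: sizes 139, 125, 94 bp.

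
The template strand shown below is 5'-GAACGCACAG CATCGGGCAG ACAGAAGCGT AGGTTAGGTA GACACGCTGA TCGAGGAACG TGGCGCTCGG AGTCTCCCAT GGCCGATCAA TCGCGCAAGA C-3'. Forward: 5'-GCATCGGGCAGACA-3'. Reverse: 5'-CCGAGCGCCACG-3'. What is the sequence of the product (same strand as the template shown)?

5'-GCATCGGGCAGACAGAAGCGTAGGTTAGGTAGACACGCTGATCGAGGAACGTGGCGCTCGG-3'

Scanning the template, GCATCGGGCAGACA occurs at positions 10–23; this primer anneals to the bottom strand there with its 3' end pointing downstream.
The reverse primer's reverse complement is CGTGGCGCTCGG, which matches the template at positions 59–70.
The product is the template from position 10 through 70 (61 bp).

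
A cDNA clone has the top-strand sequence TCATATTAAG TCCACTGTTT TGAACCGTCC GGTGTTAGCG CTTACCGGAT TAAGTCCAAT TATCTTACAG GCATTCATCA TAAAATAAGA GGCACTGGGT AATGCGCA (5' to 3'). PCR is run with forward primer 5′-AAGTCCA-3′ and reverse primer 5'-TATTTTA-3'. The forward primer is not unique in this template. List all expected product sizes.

80 bp, 36 bp

The forward primer AAGTCCA matches the top strand at positions 8–14, 52–58.
The reverse primer's reverse complement is TAAAATA, matching at positions 81–87.
Each forward site pairs with the reverse site to give a product ending at position 87: sizes 80, 36 bp.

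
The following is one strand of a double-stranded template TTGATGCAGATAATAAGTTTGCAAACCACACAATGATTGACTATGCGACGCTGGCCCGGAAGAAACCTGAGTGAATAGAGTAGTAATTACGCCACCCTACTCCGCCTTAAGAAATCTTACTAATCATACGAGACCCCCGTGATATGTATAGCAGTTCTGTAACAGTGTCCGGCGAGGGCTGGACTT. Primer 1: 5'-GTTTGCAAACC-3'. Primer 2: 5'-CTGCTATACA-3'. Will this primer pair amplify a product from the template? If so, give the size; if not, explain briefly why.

Yes — a 138 bp product.

Primer 1 (GTTTGCAAACC) matches the top strand at positions 17–27; it acts as a forward primer.
Primer 2's reverse complement is TGTATAGCAG, matching the top strand at positions 145–154; it acts as a reverse primer.
The 3' ends face each other across positions 17–154, giving a 138 bp product.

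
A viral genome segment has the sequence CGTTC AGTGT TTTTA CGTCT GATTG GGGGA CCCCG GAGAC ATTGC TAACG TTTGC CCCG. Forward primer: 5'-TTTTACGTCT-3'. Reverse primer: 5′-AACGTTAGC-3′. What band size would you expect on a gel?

The forward primer matches the template at positions 11–20.
Taking the reverse complement of AACGTTAGC gives GCTAACGTT, found at positions 44–52 on the template; the primer anneals here to the top strand with its 3' end pointing upstream.
The product runs from position 11 to position 52, so its length is 52 − 11 + 1 = 42 bp.

42 bp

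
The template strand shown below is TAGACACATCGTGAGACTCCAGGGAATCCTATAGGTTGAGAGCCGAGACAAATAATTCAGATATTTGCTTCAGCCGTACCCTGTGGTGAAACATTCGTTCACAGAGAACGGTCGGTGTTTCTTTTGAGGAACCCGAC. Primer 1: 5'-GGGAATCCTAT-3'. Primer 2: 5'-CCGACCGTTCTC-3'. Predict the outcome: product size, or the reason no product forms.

Yes — a 94 bp product.

Primer 1 (GGGAATCCTAT) matches the top strand at positions 22–32; it acts as a forward primer.
Primer 2's reverse complement is GAGAACGGTCGG, matching the top strand at positions 104–115; it acts as a reverse primer.
The 3' ends face each other across positions 22–115, giving a 94 bp product.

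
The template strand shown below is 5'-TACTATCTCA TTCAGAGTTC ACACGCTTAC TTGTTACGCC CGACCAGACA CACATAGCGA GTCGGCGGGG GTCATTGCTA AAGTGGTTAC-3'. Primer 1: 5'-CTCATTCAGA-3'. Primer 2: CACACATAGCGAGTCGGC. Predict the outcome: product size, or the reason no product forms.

Primer 1 (CTCATTCAGA) matches the top strand at positions 7–16 (3' end points downstream).
Primer 2 (CACACATAGCGAGTCGGC) also matches the top strand directly, at positions 49–66 — its reverse complement GCCGACTCGCTATGTGTG is not present.
Both primers anneal to the bottom strand with 3' ends pointing the same way, so neither can prime synthesis back toward the other.

No product — both primers anneal to the same strand and extend in the same direction.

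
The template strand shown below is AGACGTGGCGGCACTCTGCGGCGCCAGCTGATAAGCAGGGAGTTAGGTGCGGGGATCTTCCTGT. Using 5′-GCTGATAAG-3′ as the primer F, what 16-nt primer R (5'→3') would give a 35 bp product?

5'-GGAAGATCCCCGCACC-3'

The forward primer binds at positions 27–35, so a 35 bp product ends at position 27 + 35 − 1 = 61.
The reverse primer anneals to the top strand over positions 46–61, i.e. to GGTGCGGGGATCTTCC.
Its sequence written 5'→3' is the reverse complement: GGAAGATCCCCGCACC.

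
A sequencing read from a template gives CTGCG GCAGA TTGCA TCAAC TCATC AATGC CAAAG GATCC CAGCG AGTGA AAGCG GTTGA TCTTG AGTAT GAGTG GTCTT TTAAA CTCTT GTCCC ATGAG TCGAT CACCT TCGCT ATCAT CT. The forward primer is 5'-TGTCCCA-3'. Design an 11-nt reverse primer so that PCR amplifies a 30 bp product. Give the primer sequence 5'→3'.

5'-TGATAGCGAAG-3'

The forward primer binds at positions 90–96, so a 30 bp product ends at position 90 + 30 − 1 = 119.
The reverse primer anneals to the top strand over positions 109–119, i.e. to CTTCGCTATCA.
Its sequence written 5'→3' is the reverse complement: TGATAGCGAAG.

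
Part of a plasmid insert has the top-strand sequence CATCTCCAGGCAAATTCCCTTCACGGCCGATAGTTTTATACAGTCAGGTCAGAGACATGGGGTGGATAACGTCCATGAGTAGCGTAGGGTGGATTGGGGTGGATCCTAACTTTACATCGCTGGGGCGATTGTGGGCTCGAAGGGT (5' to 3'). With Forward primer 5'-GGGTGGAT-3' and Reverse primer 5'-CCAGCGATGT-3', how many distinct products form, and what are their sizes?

Three products: 64 bp, 37 bp, 27 bp

The forward primer GGGTGGAT matches the top strand at positions 60–67, 87–94, 97–104.
The reverse primer's reverse complement is ACATCGCTGG, matching at positions 114–123.
Each forward site pairs with the reverse site to give a product ending at position 123: sizes 64, 37, 27 bp.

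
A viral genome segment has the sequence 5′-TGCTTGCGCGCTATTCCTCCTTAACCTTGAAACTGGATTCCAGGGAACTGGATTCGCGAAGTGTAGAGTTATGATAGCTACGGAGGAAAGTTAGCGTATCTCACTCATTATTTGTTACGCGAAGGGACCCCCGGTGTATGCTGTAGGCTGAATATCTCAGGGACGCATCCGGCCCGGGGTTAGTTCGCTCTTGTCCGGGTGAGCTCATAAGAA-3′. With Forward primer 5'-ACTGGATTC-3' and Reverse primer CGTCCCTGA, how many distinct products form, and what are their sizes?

Two products: 134 bp, 119 bp

The forward primer ACTGGATTC matches the top strand at positions 32–40, 47–55.
The reverse primer's reverse complement is TCAGGGACG, matching at positions 157–165.
Each forward site pairs with the reverse site to give a product ending at position 165: sizes 134, 119 bp.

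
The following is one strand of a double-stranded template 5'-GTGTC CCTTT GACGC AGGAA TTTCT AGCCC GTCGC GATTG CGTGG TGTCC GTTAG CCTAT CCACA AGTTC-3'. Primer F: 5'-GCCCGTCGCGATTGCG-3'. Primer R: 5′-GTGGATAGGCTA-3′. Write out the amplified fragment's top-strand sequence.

5'-GCCCGTCGCGATTGCGTGGTGTCCGTTAGCCTATCCAC-3'

Scanning the template, GCCCGTCGCGATTGCG occurs at positions 27–42; this primer anneals to the bottom strand there with its 3' end pointing downstream.
The reverse primer's reverse complement is TAGCCTATCCAC, which matches the template at positions 53–64.
The product is the template from position 27 through 64 (38 bp).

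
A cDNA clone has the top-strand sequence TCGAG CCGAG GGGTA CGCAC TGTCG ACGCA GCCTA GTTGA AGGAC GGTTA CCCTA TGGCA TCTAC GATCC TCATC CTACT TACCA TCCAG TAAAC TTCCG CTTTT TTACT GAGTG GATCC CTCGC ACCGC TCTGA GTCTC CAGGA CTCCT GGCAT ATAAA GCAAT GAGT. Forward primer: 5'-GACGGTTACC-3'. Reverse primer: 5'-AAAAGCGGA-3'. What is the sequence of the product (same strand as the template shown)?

Scanning the template, GACGGTTACC occurs at positions 43–52; this primer anneals to the bottom strand there with its 3' end pointing downstream.
Reverse complement of the reverse primer: TCCGCTTTT. This occurs on the top strand at positions 97–105.
The product is the template from position 43 through 105 (63 bp).

5'-GACGGTTACCCTATGGCATCTACGATCCTCATCCTACTTACCATCCAGTAAACTTCCGCTTTT-3'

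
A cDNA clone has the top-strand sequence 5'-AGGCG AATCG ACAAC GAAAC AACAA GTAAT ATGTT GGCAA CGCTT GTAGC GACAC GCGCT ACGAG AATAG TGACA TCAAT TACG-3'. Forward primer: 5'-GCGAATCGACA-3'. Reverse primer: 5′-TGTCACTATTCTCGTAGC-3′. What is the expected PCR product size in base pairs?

Forward primer GCGAATCGACA is found on the top strand at positions 3–13.
The reverse primer's reverse complement is GCTACGAGAATAGTGACA, which matches the template at positions 58–75.
Amplicon spans positions 3–75: 73 bp.

73 bp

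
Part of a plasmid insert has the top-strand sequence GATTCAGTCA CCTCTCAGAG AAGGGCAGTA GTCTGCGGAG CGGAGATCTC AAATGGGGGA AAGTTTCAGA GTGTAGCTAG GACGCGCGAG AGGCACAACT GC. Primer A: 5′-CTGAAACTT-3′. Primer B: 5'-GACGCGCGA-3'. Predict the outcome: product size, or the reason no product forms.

No product — the primers' 3' ends point away from each other.

Primer A (CTGAAACTT) has reverse complement AAGTTTCAG, which matches the top strand at positions 61–69; primer A anneals to the top strand there with its 3' end pointing upstream toward position 61.
Primer B (GACGCGCGA) matches the top strand directly at positions 81–89; it anneals to the bottom strand with its 3' end pointing downstream toward position 89.
The 3' ends diverge (primer A extends toward position 1, primer B toward position 102), so the primers never converge on a shared product.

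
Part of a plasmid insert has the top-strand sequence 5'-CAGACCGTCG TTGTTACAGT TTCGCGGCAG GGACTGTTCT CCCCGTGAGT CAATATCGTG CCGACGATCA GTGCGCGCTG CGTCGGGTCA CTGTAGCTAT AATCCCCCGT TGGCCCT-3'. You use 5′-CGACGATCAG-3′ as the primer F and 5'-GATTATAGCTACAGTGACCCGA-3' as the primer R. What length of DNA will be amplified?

The forward primer matches the template at positions 62–71.
Taking the reverse complement of GATTATAGCTACAGTGACCCGA gives TCGGGTCACTGTAGCTATAATC, found at positions 83–104 on the template; the primer anneals here to the top strand with its 3' end pointing upstream.
The product runs from position 62 to position 104, so its length is 104 − 62 + 1 = 43 bp.

43 bp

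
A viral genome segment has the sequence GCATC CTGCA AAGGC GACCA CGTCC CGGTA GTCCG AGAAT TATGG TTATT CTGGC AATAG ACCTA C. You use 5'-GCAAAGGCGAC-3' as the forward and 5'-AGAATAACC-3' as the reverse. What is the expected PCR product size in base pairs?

Scanning the template, GCAAAGGCGAC occurs at positions 8–18; this primer anneals to the bottom strand there with its 3' end pointing downstream.
Reverse complement of the reverse primer: GGTTATTCT. This occurs on the top strand at positions 44–52.
The product runs from position 8 to position 52, so its length is 52 − 8 + 1 = 45 bp.

45 bp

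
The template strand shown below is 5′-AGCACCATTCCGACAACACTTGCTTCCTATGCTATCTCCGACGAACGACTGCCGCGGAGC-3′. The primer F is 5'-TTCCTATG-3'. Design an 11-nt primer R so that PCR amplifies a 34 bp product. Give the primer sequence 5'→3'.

The forward primer binds at positions 24–31, so a 34 bp product ends at position 24 + 34 − 1 = 57.
The reverse primer anneals to the top strand over positions 47–57, i.e. to GACTGCCGCGG.
Its sequence written 5'→3' is the reverse complement: CCGCGGCAGTC.

5'-CCGCGGCAGTC-3'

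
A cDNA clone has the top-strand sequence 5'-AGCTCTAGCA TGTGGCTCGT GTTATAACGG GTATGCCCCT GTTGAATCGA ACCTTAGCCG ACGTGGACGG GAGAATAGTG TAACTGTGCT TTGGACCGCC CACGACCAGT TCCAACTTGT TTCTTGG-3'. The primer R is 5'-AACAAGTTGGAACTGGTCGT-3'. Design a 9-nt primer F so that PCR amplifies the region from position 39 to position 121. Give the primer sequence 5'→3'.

The reverse primer's reverse complement ACGACCAGTTCCAACTTGTT matches the template at positions 102–121; the product starts at position 39.
The forward primer is identical to the top strand over positions 39–47: CTGTTGAAT.

5'-CTGTTGAAT-3'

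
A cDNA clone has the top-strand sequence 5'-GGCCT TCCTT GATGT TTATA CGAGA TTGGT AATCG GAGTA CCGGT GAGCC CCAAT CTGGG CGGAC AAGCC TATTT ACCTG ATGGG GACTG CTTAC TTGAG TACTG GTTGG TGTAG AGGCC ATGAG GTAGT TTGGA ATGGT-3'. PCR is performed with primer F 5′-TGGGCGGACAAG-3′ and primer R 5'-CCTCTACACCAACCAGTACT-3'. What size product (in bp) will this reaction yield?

Scanning the template, TGGGCGGACAAG occurs at positions 57–68; this primer anneals to the bottom strand there with its 3' end pointing downstream.
The reverse primer's reverse complement is AGTACTGGTTGGTGTAGAGG, which matches the template at positions 99–118.
Amplicon spans positions 57–118: 62 bp.

62 bp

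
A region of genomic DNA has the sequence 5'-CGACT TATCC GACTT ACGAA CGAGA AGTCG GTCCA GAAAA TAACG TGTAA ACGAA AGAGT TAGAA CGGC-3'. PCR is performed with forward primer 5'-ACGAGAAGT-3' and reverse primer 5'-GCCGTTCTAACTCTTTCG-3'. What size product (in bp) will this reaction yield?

50 bp

Forward primer ACGAGAAGT is found on the top strand at positions 20–28.
Taking the reverse complement of GCCGTTCTAACTCTTTCG gives CGAAAGAGTTAGAACGGC, found at positions 52–69 on the template; the primer anneals here to the top strand with its 3' end pointing upstream.
The product runs from position 20 to position 69, so its length is 69 − 20 + 1 = 50 bp.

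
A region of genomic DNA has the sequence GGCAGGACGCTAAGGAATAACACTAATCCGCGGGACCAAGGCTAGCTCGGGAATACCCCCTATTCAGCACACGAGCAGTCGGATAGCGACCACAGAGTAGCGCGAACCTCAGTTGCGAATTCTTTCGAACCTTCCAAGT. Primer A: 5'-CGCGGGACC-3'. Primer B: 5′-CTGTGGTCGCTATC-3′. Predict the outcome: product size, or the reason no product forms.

Primer A (CGCGGGACC) matches the top strand at positions 29–37; it acts as a forward primer.
Primer B's reverse complement is GATAGCGACCACAG, matching the top strand at positions 82–95; it acts as a reverse primer.
The 3' ends face each other across positions 29–95, giving a 67 bp product.

Yes — a 67 bp product.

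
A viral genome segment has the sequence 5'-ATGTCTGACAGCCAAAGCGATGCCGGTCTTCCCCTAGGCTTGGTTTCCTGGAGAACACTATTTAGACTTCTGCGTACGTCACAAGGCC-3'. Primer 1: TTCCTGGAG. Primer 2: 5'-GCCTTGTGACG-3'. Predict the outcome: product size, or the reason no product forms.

Primer 1 (TTCCTGGAG) matches the top strand at positions 45–53; it acts as a forward primer.
Primer 2's reverse complement is CGTCACAAGGC, matching the top strand at positions 77–87; it acts as a reverse primer.
The 3' ends face each other across positions 45–87, giving a 43 bp product.

Yes — a 43 bp product.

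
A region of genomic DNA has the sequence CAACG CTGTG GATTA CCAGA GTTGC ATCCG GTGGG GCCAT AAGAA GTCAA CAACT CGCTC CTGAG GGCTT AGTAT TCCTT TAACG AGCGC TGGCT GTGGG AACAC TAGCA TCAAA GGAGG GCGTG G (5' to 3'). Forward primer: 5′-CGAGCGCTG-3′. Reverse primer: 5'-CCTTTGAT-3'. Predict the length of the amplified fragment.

34 bp

Scanning the template, CGAGCGCTG occurs at positions 84–92; this primer anneals to the bottom strand there with its 3' end pointing downstream.
Reverse complement of the reverse primer: ATCAAAGG. This occurs on the top strand at positions 110–117.
Product length = (reverse-primer end) − (forward-primer start) + 1 = 117 − 84 + 1 = 34 bp.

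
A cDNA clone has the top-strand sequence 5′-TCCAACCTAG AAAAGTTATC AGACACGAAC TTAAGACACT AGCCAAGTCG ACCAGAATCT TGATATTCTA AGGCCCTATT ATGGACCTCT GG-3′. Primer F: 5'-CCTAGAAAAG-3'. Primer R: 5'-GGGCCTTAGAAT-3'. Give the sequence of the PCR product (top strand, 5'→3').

Forward primer CCTAGAAAAG is found on the top strand at positions 6–15.
The reverse primer's reverse complement is ATTCTAAGGCCC, which matches the template at positions 65–76.
The product is the template from position 6 through 76 (71 bp).

5'-CCTAGAAAAGTTATCAGACACGAACTTAAGACACTAGCCAAGTCGACCAGAATCTTGATATTCTAAGGCCC-3'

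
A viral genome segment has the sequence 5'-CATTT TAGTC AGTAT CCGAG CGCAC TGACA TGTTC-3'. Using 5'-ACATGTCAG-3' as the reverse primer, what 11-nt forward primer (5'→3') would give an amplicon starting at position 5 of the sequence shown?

5'-TTAGTCAGTAT-3'

The reverse primer's reverse complement CTGACATGT matches the template at positions 25–33; the product starts at position 5.
The forward primer is identical to the top strand over positions 5–15: TTAGTCAGTAT.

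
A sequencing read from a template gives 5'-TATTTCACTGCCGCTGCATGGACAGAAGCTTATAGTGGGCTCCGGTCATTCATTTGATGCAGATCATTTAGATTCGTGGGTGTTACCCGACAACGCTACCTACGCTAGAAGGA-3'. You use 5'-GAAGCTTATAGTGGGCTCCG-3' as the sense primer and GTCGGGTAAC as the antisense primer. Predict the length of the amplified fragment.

Scanning the template, GAAGCTTATAGTGGGCTCCG occurs at positions 25–44; this primer anneals to the bottom strand there with its 3' end pointing downstream.
Taking the reverse complement of GTCGGGTAAC gives GTTACCCGAC, found at positions 82–91 on the template; the primer anneals here to the top strand with its 3' end pointing upstream.
Amplicon spans positions 25–91: 67 bp.

67 bp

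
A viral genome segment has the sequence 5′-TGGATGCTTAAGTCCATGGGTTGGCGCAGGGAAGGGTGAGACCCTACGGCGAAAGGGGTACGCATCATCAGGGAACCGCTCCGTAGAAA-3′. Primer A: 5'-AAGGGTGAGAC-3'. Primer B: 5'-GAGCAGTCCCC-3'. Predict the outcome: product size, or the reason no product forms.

No product — primer B has no binding site in the template.

Primer B (GAGCAGTCCCC) does not match the top strand, and its reverse complement GGGGACTGCTC does not match either.
With no annealing site for primer B, no amplification occurs.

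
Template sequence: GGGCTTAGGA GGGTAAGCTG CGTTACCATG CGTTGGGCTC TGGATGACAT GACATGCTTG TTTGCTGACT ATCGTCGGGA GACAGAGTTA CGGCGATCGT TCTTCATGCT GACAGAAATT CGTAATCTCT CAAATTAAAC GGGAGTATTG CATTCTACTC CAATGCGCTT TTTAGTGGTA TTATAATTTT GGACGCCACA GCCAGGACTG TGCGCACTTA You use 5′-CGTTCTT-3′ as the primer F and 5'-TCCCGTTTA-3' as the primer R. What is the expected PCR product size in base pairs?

The forward primer matches the template at positions 98–104.
Taking the reverse complement of TCCCGTTTA gives TAAACGGGA, found at positions 136–144 on the template; the primer anneals here to the top strand with its 3' end pointing upstream.
Amplicon spans positions 98–144: 47 bp.

47 bp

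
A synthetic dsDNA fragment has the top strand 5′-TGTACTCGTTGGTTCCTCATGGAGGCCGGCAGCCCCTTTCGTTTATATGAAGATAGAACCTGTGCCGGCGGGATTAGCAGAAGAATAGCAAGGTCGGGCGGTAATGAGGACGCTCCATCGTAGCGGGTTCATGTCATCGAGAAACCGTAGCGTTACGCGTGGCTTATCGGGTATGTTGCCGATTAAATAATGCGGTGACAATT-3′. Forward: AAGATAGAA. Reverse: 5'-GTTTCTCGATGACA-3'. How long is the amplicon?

The forward primer matches the template at positions 50–58.
Reverse complement of the reverse primer: TGTCATCGAGAAAC. This occurs on the top strand at positions 132–145.
Product length = (reverse-primer end) − (forward-primer start) + 1 = 145 − 50 + 1 = 96 bp.

96 bp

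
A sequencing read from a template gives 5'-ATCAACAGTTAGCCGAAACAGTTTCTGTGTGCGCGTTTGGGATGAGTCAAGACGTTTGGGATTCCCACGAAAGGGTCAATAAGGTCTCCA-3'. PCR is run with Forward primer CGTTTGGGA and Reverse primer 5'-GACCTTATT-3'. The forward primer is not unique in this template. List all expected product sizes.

The forward primer CGTTTGGGA matches the top strand at positions 34–42, 53–61.
The reverse primer's reverse complement is AATAAGGTC, matching at positions 78–86.
Each forward site pairs with the reverse site to give a product ending at position 86: sizes 53, 34 bp.

53 bp, 34 bp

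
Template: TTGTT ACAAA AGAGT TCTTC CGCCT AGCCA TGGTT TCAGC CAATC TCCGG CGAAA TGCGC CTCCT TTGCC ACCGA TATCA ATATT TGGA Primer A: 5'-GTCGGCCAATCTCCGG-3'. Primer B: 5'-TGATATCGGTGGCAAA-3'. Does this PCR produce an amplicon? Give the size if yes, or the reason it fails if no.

Primer A (GTCGGCCAATCTCCGG) does not match the top strand, and its reverse complement CCGGAGATTGGCCGAC does not match either.
With no annealing site for primer A, no amplification occurs.

No product — primer A has no binding site in the template.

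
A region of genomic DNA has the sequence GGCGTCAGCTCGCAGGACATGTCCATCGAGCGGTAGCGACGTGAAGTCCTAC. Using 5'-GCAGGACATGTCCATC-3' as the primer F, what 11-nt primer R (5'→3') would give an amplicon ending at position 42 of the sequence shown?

5'-ACGTCGCTACC-3'

The forward primer binds at positions 12–27; the product's 3' end on the top strand is position 42.
The reverse primer anneals to the top strand over positions 32–42, i.e. to GGTAGCGACGT.
Its sequence written 5'→3' is the reverse complement: ACGTCGCTACC.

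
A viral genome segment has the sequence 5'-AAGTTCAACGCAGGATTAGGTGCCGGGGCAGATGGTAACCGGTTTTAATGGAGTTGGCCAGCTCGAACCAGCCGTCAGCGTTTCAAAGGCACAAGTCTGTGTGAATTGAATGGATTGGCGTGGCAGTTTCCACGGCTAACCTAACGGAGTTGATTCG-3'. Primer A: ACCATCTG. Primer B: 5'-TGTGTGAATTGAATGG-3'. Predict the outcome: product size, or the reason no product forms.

No product — the primers' 3' ends point away from each other.

Primer A (ACCATCTG) has reverse complement CAGATGGT, which matches the top strand at positions 29–36; primer A anneals to the top strand there with its 3' end pointing upstream toward position 29.
Primer B (TGTGTGAATTGAATGG) matches the top strand directly at positions 98–113; it anneals to the bottom strand with its 3' end pointing downstream toward position 113.
The 3' ends diverge (primer A extends toward position 1, primer B toward position 157), so the primers never converge on a shared product.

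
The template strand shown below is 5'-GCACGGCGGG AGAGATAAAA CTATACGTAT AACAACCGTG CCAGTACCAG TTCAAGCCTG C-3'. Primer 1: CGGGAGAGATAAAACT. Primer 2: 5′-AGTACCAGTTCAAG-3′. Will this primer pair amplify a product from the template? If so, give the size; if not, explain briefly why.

No product — both primers anneal to the same strand and extend in the same direction.

Primer 1 (CGGGAGAGATAAAACT) matches the top strand at positions 7–22 (3' end points downstream).
Primer 2 (AGTACCAGTTCAAG) also matches the top strand directly, at positions 43–56 — its reverse complement CTTGAACTGGTACT is not present.
Both primers anneal to the bottom strand with 3' ends pointing the same way, so neither can prime synthesis back toward the other.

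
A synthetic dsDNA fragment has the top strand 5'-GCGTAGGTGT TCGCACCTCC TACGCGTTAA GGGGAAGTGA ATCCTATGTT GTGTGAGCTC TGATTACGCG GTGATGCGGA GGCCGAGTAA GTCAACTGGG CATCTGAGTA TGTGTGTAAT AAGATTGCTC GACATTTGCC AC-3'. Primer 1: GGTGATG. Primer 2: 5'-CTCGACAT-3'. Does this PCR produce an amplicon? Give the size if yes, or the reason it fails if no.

Primer 1 (GGTGATG) matches the top strand at positions 70–76 (3' end points downstream).
Primer 2 (CTCGACAT) also matches the top strand directly, at positions 128–135 — its reverse complement ATGTCGAG is not present.
Both primers anneal to the bottom strand with 3' ends pointing the same way, so neither can prime synthesis back toward the other.

No product — both primers anneal to the same strand and extend in the same direction.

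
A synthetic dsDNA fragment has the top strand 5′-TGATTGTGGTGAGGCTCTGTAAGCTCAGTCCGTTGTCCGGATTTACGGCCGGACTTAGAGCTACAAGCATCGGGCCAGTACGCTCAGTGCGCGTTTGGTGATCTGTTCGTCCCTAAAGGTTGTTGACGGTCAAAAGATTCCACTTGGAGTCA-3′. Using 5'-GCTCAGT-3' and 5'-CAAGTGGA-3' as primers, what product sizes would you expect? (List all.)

The forward primer GCTCAGT matches the top strand at positions 23–29, 82–88.
The reverse primer's reverse complement is TCCACTTG, matching at positions 139–146.
Each forward site pairs with the reverse site to give a product ending at position 146: sizes 124, 65 bp.

124 bp, 65 bp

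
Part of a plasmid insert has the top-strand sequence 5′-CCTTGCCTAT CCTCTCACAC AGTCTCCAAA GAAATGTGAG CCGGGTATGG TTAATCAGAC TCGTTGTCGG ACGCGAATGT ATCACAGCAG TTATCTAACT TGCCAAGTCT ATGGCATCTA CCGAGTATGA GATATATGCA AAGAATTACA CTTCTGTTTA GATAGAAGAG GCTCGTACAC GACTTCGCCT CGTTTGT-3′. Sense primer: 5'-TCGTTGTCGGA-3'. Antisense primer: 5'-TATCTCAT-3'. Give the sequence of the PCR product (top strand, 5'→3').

5'-TCGTTGTCGGACGCGAATGTATCACAGCAGTTATCTAACTTGCCAAGTCTATGGCATCTACCGAGTATGAGATA-3'

The forward primer matches the template at positions 61–71.
The reverse primer's reverse complement is ATGAGATA, which matches the template at positions 127–134.
The product is the template from position 61 through 134 (74 bp).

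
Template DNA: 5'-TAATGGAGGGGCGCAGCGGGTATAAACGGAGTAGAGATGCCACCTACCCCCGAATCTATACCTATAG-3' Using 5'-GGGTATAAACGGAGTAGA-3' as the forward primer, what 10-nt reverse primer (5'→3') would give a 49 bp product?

5'-TATAGGTATA-3'

The forward primer binds at positions 18–35, so a 49 bp product ends at position 18 + 49 − 1 = 66.
The reverse primer anneals to the top strand over positions 57–66, i.e. to TATACCTATA.
Its sequence written 5'→3' is the reverse complement: TATAGGTATA.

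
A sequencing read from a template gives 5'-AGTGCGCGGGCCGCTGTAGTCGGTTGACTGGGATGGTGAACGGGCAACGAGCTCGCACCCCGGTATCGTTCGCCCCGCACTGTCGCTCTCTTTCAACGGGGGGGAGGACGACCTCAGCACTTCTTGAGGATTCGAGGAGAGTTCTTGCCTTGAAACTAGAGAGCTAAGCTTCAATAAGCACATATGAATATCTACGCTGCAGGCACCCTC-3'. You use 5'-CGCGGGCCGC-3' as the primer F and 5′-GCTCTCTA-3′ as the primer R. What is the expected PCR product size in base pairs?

Scanning the template, CGCGGGCCGC occurs at positions 5–14; this primer anneals to the bottom strand there with its 3' end pointing downstream.
Taking the reverse complement of GCTCTCTA gives TAGAGAGC, found at positions 157–164 on the template; the primer anneals here to the top strand with its 3' end pointing upstream.
Amplicon spans positions 5–164: 160 bp.

160 bp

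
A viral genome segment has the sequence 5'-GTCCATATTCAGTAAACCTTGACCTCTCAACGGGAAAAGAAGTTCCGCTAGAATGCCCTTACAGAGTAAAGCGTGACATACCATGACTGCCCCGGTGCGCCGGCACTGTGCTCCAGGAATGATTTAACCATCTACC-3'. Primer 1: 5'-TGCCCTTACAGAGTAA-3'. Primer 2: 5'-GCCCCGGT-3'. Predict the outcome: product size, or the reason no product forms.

Primer 1 (TGCCCTTACAGAGTAA) matches the top strand at positions 54–69 (3' end points downstream).
Primer 2 (GCCCCGGT) also matches the top strand directly, at positions 89–96 — its reverse complement ACCGGGGC is not present.
Both primers anneal to the bottom strand with 3' ends pointing the same way, so neither can prime synthesis back toward the other.

No product — both primers anneal to the same strand and extend in the same direction.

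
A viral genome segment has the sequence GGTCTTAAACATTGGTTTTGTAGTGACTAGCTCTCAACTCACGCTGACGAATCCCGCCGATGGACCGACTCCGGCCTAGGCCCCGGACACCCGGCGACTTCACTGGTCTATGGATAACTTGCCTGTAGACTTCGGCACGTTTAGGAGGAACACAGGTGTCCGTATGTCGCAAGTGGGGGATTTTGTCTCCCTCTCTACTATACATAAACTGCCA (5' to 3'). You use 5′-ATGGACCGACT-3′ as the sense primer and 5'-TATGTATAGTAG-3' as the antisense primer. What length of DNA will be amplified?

147 bp

Forward primer ATGGACCGACT is found on the top strand at positions 60–70.
Taking the reverse complement of TATGTATAGTAG gives CTACTATACATA, found at positions 195–206 on the template; the primer anneals here to the top strand with its 3' end pointing upstream.
Amplicon spans positions 60–206: 147 bp.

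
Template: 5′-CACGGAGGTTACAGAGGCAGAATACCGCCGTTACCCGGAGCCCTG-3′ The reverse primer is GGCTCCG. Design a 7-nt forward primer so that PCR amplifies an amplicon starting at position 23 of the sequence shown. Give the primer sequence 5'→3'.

5'-TACCGCC-3'

The reverse primer's reverse complement CGGAGCC matches the template at positions 36–42; the product starts at position 23.
The forward primer is identical to the top strand over positions 23–29: TACCGCC.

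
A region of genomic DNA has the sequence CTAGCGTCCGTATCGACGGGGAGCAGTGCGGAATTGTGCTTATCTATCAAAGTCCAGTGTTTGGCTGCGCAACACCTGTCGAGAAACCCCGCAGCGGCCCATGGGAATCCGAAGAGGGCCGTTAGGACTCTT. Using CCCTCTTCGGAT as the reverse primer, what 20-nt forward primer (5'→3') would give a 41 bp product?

5'-GTCGAGAAACCCCGCAGCGG-3'

The reverse primer's reverse complement ATCCGAAGAGGG matches the template at positions 107–118, so the product ends at position 118.
A 41 bp product then starts at position 118 − 41 + 1 = 78.
The forward primer is identical to the top strand there: GTCGAGAAACCCCGCAGCGG.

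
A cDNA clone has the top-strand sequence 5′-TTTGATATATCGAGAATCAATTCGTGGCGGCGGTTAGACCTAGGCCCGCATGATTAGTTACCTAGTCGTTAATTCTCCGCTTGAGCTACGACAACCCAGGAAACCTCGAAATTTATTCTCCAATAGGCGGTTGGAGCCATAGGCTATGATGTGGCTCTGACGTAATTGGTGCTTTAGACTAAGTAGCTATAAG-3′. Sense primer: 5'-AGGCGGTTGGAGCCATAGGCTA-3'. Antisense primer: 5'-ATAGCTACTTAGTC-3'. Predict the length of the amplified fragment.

66 bp

Forward primer AGGCGGTTGGAGCCATAGGCTA is found on the top strand at positions 125–146.
Reverse complement of the reverse primer: GACTAAGTAGCTAT. This occurs on the top strand at positions 177–190.
Amplicon spans positions 125–190: 66 bp.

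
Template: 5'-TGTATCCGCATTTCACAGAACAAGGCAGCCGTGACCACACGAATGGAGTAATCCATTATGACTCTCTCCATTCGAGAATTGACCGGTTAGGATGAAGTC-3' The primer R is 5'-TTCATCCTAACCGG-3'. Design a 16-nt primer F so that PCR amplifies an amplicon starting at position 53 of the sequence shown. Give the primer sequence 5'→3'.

The reverse primer's reverse complement CCGGTTAGGATGAA matches the template at positions 83–96; the product starts at position 53.
The forward primer is identical to the top strand over positions 53–68: CCATTATGACTCTCTC.

5'-CCATTATGACTCTCTC-3'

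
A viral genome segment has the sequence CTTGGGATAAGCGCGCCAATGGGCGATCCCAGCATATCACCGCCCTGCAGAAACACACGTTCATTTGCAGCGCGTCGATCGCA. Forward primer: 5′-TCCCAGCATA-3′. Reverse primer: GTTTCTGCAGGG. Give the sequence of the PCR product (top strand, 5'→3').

The forward primer matches the template at positions 27–36.
Taking the reverse complement of GTTTCTGCAGGG gives CCCTGCAGAAAC, found at positions 43–54 on the template; the primer anneals here to the top strand with its 3' end pointing upstream.
The product is the template from position 27 through 54 (28 bp).

5'-TCCCAGCATATCACCGCCCTGCAGAAAC-3'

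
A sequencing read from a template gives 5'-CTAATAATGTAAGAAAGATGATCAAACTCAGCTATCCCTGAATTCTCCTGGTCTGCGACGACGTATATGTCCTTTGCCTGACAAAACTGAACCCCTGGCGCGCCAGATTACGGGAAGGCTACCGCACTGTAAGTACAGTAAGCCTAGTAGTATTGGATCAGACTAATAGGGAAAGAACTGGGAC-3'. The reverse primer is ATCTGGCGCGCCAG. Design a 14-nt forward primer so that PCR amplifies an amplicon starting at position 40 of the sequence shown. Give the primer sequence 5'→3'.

The reverse primer's reverse complement CTGGCGCGCCAGAT matches the template at positions 95–108; the product starts at position 40.
The forward primer is identical to the top strand over positions 40–53: GAATTCTCCTGGTC.

5'-GAATTCTCCTGGTC-3'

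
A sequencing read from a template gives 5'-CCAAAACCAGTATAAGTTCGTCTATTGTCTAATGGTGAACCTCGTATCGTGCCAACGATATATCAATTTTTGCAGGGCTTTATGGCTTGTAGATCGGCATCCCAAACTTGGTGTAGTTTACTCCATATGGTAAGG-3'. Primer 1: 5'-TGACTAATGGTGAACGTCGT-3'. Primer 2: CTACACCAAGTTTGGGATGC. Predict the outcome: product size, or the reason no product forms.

No product — primer 1 has no binding site in the template.

Primer 1 (TGACTAATGGTGAACGTCGT) does not match the top strand, and its reverse complement ACGACGTTCACCATTAGTCA does not match either.
With no annealing site for primer 1, no amplification occurs.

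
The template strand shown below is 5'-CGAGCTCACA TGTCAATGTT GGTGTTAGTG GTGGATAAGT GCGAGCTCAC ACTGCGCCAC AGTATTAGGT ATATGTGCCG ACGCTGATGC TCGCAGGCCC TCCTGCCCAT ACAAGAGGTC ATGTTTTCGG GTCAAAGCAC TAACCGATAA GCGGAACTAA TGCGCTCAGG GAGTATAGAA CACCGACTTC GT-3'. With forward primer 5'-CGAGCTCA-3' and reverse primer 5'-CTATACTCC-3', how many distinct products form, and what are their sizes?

The forward primer CGAGCTCA matches the top strand at positions 1–8, 42–49.
The reverse primer's reverse complement is GGAGTATAG, matching at positions 170–178.
Each forward site pairs with the reverse site to give a product ending at position 178: sizes 178, 137 bp.

Two products: 178 bp, 137 bp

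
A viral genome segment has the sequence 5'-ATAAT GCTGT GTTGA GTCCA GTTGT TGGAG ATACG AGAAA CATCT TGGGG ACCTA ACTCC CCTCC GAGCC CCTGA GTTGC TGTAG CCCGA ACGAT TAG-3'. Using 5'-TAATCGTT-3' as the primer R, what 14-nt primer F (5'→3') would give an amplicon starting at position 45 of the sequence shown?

The reverse primer's reverse complement AACGATTA matches the template at positions 90–97; the product starts at position 45.
The forward primer is identical to the top strand over positions 45–58: TTGGGGACCTAACT.

5'-TTGGGGACCTAACT-3'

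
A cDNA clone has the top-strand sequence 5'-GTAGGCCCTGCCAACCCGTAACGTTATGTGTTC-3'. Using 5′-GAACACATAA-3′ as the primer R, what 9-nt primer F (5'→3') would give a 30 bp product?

5'-GGCCCTGCC-3'

The reverse primer's reverse complement TTATGTGTTC matches the template at positions 24–33, so the product ends at position 33.
A 30 bp product then starts at position 33 − 30 + 1 = 4.
The forward primer is identical to the top strand there: GGCCCTGCC.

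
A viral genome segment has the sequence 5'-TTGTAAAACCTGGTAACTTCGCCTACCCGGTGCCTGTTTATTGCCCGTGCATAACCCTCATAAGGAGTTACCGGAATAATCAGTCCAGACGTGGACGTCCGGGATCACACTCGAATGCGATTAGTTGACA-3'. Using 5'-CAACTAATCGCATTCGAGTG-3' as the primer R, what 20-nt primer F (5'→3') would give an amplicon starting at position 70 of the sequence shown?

5'-ACCGGAATAATCAGTCCAGA-3'

The reverse primer's reverse complement CACTCGAATGCGATTAGTTG matches the template at positions 108–127; the product starts at position 70.
The forward primer is identical to the top strand over positions 70–89: ACCGGAATAATCAGTCCAGA.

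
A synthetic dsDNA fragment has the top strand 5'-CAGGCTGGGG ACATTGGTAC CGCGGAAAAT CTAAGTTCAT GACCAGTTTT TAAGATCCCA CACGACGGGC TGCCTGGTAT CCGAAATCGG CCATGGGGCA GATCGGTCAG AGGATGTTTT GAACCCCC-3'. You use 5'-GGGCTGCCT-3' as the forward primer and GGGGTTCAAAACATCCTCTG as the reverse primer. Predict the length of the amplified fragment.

Forward primer GGGCTGCCT is found on the top strand at positions 67–75.
Taking the reverse complement of GGGGTTCAAAACATCCTCTG gives CAGAGGATGTTTTGAACCCC, found at positions 108–127 on the template; the primer anneals here to the top strand with its 3' end pointing upstream.
The product runs from position 67 to position 127, so its length is 127 − 67 + 1 = 61 bp.

61 bp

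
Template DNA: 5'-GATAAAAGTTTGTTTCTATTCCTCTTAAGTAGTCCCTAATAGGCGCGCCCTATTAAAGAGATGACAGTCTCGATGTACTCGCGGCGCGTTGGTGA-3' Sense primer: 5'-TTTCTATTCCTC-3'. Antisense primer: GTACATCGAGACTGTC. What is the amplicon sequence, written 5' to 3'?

The forward primer matches the template at positions 13–24.
The reverse primer's reverse complement is GACAGTCTCGATGTAC, which matches the template at positions 63–78.
The product is the template from position 13 through 78 (66 bp).

5'-TTTCTATTCCTCTTAAGTAGTCCCTAATAGGCGCGCCCTATTAAAGAGATGACAGTCTCGATGTAC-3'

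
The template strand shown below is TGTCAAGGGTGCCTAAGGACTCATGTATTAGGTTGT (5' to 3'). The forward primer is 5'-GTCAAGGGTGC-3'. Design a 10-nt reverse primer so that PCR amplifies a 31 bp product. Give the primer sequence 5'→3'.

The forward primer binds at positions 2–12, so a 31 bp product ends at position 2 + 31 − 1 = 32.
The reverse primer anneals to the top strand over positions 23–32, i.e. to ATGTATTAGG.
Its sequence written 5'→3' is the reverse complement: CCTAATACAT.

5'-CCTAATACAT-3'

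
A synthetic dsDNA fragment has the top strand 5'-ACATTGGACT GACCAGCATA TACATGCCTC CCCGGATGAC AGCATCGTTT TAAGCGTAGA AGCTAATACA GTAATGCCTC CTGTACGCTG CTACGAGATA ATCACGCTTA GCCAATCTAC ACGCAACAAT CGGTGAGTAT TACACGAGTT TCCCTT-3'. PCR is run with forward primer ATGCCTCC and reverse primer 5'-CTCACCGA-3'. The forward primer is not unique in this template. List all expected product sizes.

114 bp, 64 bp

The forward primer ATGCCTCC matches the top strand at positions 24–31, 74–81.
The reverse primer's reverse complement is TCGGTGAG, matching at positions 130–137.
Each forward site pairs with the reverse site to give a product ending at position 137: sizes 114, 64 bp.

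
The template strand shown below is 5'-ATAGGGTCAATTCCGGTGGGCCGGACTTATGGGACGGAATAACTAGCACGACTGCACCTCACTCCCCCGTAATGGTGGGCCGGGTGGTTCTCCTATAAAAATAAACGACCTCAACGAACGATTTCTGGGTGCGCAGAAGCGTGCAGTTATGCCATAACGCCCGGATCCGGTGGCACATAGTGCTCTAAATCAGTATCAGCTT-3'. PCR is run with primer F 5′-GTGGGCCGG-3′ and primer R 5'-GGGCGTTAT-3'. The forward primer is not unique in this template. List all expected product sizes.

147 bp, 88 bp

The forward primer GTGGGCCGG matches the top strand at positions 16–24, 75–83.
The reverse primer's reverse complement is ATAACGCCC, matching at positions 154–162.
Each forward site pairs with the reverse site to give a product ending at position 162: sizes 147, 88 bp.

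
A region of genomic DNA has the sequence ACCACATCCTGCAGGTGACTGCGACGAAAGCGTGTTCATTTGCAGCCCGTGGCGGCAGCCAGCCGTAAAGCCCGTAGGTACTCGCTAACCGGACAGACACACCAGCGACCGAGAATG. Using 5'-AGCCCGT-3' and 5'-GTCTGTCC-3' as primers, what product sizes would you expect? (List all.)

55 bp, 30 bp

The forward primer AGCCCGT matches the top strand at positions 44–50, 69–75.
The reverse primer's reverse complement is GGACAGAC, matching at positions 91–98.
Each forward site pairs with the reverse site to give a product ending at position 98: sizes 55, 30 bp.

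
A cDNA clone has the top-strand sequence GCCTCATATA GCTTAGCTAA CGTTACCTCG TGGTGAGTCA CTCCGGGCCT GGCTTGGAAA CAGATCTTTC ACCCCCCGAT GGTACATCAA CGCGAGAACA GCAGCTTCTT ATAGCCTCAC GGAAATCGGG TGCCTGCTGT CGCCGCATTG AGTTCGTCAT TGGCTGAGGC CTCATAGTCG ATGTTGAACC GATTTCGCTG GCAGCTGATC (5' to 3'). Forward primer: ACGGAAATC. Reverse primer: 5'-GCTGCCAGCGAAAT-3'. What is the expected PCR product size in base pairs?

87 bp

Forward primer ACGGAAATC is found on the top strand at positions 119–127.
The reverse primer's reverse complement is ATTTCGCTGGCAGC, which matches the template at positions 192–205.
Amplicon spans positions 119–205: 87 bp.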